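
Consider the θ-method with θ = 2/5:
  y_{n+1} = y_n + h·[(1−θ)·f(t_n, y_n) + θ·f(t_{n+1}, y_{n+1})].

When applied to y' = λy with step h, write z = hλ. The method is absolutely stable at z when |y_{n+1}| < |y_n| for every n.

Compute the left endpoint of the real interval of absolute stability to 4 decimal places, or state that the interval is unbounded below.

Set f=λy, z=hλ:
  y_{n+1} = y_n + z·[3/5·y_n + 2/5·y_{n+1}] ⇒ (1 − 2/5z)y_{n+1} = (1 + 3/5z)y_n
  so R(z) = (1 + 3/5z)/(1 − 2/5z).

Find x<0 with |R(x)|<1.
x=-1.71: |R|=0.0154
R=−1: 1+3/5x = −1+2/5x ⇒ -1/5x=2 ⇒ x=2/(-1/5)=-10.0000
Confirm numerically:
  x=-7.170: |R|=0.85367 <1
  x=-6.133: |R|=0.77603 <1
  x=-5.292: |R|=0.69790 <1
  x=-4.293: |R|=0.57994 <1
  x=-10.499: |R|=1.01919 >1
  x=-10.292: |R|=1.01141 >1
  x=-10.289: |R|=1.01130 >1
Stable set (-10.0000, 0).

z* = -10.0000.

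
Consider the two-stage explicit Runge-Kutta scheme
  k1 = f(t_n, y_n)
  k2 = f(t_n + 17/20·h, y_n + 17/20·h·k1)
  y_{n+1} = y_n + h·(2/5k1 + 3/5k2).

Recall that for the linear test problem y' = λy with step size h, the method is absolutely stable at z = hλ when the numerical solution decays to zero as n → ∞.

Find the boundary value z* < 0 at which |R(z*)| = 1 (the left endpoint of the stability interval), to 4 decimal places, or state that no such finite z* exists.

On y'=λy, z=hλ:
  k1=λy_n ⇒ h·k1=z·y_n;  k2=λ(1+17/20z)y_n ⇒ h·k2=z(1+17/20z)y_n
  y_{n+1}/y_n = 1 + 2/5z + 3/5z(1+17/20z) = 1 + z + 51/100z²
  ⇒ R(z) = 1 + z + 51/100z².

Need |R(x)|<1, x<0.
x=-0.76: |R|=0.5346
R=1: x+51/100x²=0 ⇒ x=−100/51=-1.9608; min R=1−1/(4·51/100)=0.5098>−1
Confirm numerically:
  x=-1.731: |R|=0.79714 <1
  x=-1.644: |R|=0.73440 <1
  x=-1.409: |R|=0.60349 <1
  x=-2.536: |R|=1.74396 >1
  x=-2.287: |R|=1.38049 >1
  x=-2.243: |R|=1.32283 >1
Interval (-1.9608, 0).

left endpoint -1.9608.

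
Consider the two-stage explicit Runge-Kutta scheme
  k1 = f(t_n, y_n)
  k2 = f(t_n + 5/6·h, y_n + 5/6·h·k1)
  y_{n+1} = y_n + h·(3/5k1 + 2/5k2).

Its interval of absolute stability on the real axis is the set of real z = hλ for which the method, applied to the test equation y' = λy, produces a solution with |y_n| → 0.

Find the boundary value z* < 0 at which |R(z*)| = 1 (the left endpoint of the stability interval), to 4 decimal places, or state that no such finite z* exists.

On y'=λy, z=hλ:
  k1=λy_n ⇒ h·k1=z·y_n;  k2=λ(1+5/6z)y_n ⇒ h·k2=z(1+5/6z)y_n
  y_{n+1}/y_n = 1 + 3/5z + 2/5z(1+5/6z) = 1 + z + 1/3z²
  Hence R(z) = 1 + z + 1/3z².

Solve |R(x)|<1 on ℝ⁻.
x=-0.75: |R|=0.4375
R=1: x+1/3x²=0 ⇒ x=−3=-3.0000; min R=1−1/(4·1/3)=0.2500>−1
Confirm numerically:
  x=-2.739: |R|=0.76171 <1
  x=-2.645: |R|=0.68701 <1
  x=-2.360: |R|=0.49653 <1
  x=-1.500: |R|=0.25000 <1
  x=-3.418: |R|=1.47624 >1
  x=-3.282: |R|=1.30851 >1
So |R|<1 on (-3.0000, 0).

z* = -3.0000.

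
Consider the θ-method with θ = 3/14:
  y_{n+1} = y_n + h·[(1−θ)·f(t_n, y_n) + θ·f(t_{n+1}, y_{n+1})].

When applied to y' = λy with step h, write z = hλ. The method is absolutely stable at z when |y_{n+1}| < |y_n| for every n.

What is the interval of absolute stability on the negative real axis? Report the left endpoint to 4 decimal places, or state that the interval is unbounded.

z∈(-3.5000,0).

Test eqn y'=λy, z=hλ:
  y_{n+1} = y_n + z·[11/14·y_n + 3/14·y_{n+1}] ⇒ (1 − 3/14z)y_{n+1} = (1 + 11/14z)y_n
  ⇒ R(z) = (1 + 11/14z)/(1 − 3/14z).

Boundary: |R(x)|=1, x<0.
x=-1.33: |R|=0.0350
R=−1: 1+11/14x = −1+3/14x ⇒ -4/7x=2 ⇒ x=2/(-4/7)=-3.5000
Confirm numerically:
  x=-3.279: |R|=0.92583 <1
  x=-2.299: |R|=0.54022 <1
  x=-2.129: |R|=0.46201 <1
  x=-2.004: |R|=0.40196 <1
  x=-4.032: |R|=1.16309 >1
  x=-3.952: |R|=1.13985 >1
  x=-3.616: |R|=1.03735 >1
So |R|<1 on (-3.5000, 0).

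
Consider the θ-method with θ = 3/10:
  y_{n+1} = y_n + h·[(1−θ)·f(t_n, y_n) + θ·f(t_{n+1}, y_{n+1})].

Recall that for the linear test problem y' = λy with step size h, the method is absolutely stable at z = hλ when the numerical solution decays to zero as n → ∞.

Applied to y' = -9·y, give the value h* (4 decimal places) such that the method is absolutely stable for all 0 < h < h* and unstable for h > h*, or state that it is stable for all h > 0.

(-5.0000,0); λ=-9 ⇒ h* = (5)/9 = 0.5556.

Set f=λy, z=hλ:
  y_{n+1} = y_n + z·[7/10·y_n + 3/10·y_{n+1}] ⇒ (1 − 3/10z)y_{n+1} = (1 + 7/10z)y_n
  ⇒ R(z) = (1 + 7/10z)/(1 − 3/10z).

Solve |R(x)|<1 on ℝ⁻.
x=-0.72: |R|=0.4079
R=−1: 1+7/10x = −1+3/10x ⇒ -2/5x=2 ⇒ x=2/(-2/5)=-5.0000
Confirm numerically:
  x=-4.427: |R|=0.90155 <1
  x=-3.326: |R|=0.66483 <1
  x=-2.911: |R|=0.55394 <1
  x=-2.505: |R|=0.43020 <1
  x=-5.484: |R|=1.07319 >1
  x=-5.022: |R|=1.00351 >1
So |R|<1 on (-5.0000, 0).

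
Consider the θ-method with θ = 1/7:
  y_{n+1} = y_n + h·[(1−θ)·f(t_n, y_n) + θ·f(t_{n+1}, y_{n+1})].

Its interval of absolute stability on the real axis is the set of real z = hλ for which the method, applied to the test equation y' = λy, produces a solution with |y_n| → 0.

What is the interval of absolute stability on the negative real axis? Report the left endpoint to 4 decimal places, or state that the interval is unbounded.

Set f=λy, z=hλ:
  y_{n+1} = y_n + z·[6/7·y_n + 1/7·y_{n+1}] ⇒ (1 − 1/7z)y_{n+1} = (1 + 6/7z)y_n
  ⇒ R(z) = (1 + 6/7z)/(1 − 1/7z).

Solve |R(x)|<1 on ℝ⁻.
x=-0.41: |R|=0.6127
R=−1: 1+6/7x = −1+1/7x ⇒ -5/7x=2 ⇒ x=2/(-5/7)=-2.8000
Confirm numerically:
  x=-2.665: |R|=0.93016 <1
  x=-2.625: |R|=0.90909 <1
  x=-2.296: |R|=0.72892 <1
  x=-1.481: |R|=0.22238 <1
  x=-3.249: |R|=1.21905 >1
  x=-2.967: |R|=1.08378 >1
  x=-2.948: |R|=1.07439 >1
So |R|<1 on (-2.8000, 0).

(-2.8000, 0).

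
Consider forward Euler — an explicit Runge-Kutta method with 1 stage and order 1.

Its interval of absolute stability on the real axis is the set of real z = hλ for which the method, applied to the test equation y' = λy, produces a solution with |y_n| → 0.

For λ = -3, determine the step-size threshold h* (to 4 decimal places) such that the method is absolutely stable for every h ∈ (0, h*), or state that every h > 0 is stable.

(-2.0000,0); λ=-3 ⇒ h* = 0.6667.

Set f=λy, z=hλ:
  order 1, 1-stage ⇒ R(z)=1+z
  (e.g. R(-0.72)=0.28000, |R|=0.28000)

Find x<0 with |R(x)|<1.
x=-0.72: |R|=0.2800
|R(-2.33)|=1.3300 |R(-2.04)|=1.0400 |R(-1.96)|=0.9600
Bisect:
  x_lo=-2.4678 |R|=1.4678  x_hi=-0.1299 |R|=0.8701
  mid=-1.29886 |R|=0.29886 →hi
  mid=-1.88332 |R|=0.88332 →hi
  mid=-2.17555 |R|=1.17555 →lo
  mid=-2.02943 |R|=1.02943 →lo
  mid=-1.95638 |R|=0.95638 →hi
  mid=-1.99291 |R|=0.99291 →hi
  mid=-2.01117 |R|=1.01117 →lo
  mid=-2.00204 |R|=1.00204 →lo
  mid=-1.99747 |R|=0.99747 →hi
  ...
  [-2.00004,-1.99990] ⇒ x*=-2.0000
So |R|<1 on (-2.0000, 0).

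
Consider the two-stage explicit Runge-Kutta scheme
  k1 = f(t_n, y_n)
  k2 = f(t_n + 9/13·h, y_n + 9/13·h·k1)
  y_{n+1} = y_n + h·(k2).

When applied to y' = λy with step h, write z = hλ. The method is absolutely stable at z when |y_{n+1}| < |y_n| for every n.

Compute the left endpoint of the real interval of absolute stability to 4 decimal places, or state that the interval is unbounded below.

On y'=λy, z=hλ:
  k1=λy_n ⇒ h·k1=z·y_n;  k2=λ(1+9/13z)y_n ⇒ h·k2=z(1+9/13z)y_n
  y_{n+1}/y_n = 1 + z(1+9/13z) = 1 + z + 9/13z²
  R(z) = 1 + z + 9/13z².

Solve |R(x)|<1 on ℝ⁻.
x=-0.34: |R|=0.7400
R=1: x+9/13x²=0 ⇒ x=−13/9=-1.4444; min R=1−1/(4·9/13)=0.6389>−1
Confirm numerically:
  x=-1.079: |R|=0.72701 <1
  x=-0.958: |R|=0.67738 <1
  x=-0.744: |R|=0.63922 <1
  x=-1.910: |R|=1.61561 >1
  x=-1.752: |R|=1.37304 >1
  x=-1.696: |R|=1.29536 >1
So |R|<1 on (-1.4444, 0).

left endpoint -1.4444.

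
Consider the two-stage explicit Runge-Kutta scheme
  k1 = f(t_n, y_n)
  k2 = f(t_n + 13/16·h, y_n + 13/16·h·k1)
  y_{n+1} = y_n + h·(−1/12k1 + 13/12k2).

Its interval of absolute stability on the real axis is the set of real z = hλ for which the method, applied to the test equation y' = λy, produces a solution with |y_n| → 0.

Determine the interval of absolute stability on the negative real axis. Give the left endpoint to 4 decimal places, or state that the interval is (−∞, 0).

Set f=λy, z=hλ:
  k1=λy_n ⇒ h·k1=z·y_n;  k2=λ(1+13/16z)y_n ⇒ h·k2=z(1+13/16z)y_n
  y_{n+1}/y_n = 1 − 1/12z + 13/12z(1+13/16z) = 1 + z + 169/192z²
  so R(z) = 1 + z + 169/192z².

Solve |R(x)|<1 on ℝ⁻.
x=-0.45: |R|=0.7282
R=1: x+169/192x²=0 ⇒ x=−192/169=-1.1361; min R=1−1/(4·169/192)=0.7160>−1
Confirm numerically:
  x=-0.987: |R|=0.87047 <1
  x=-0.888: |R|=0.80608 <1
  x=-0.581: |R|=0.71612 <1
  x=-1.436: |R|=1.37907 >1
  x=-1.428: |R|=1.36691 >1
Stable set (-1.1361, 0).

z∈(-1.1361,0).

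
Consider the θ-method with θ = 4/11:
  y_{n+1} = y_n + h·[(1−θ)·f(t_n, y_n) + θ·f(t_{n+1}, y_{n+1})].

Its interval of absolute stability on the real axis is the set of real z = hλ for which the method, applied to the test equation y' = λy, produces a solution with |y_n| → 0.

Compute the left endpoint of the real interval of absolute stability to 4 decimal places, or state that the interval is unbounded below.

With y'=λy (z=hλ):
  y_{n+1} = y_n + z·[7/11·y_n + 4/11·y_{n+1}] ⇒ (1 − 4/11z)y_{n+1} = (1 + 7/11z)y_n
  so R(z) = (1 + 7/11z)/(1 − 4/11z).

Find x<0 with |R(x)|<1.
x=-1.19: |R|=0.1694
R=−1: 1+7/11x = −1+4/11x ⇒ -3/11x=2 ⇒ x=2/(-3/11)=-7.3333
Confirm numerically:
  x=-6.505: |R|=0.93287 <1
  x=-4.624: |R|=0.72444 <1
  x=-3.946: |R|=0.62059 <1
  x=-7.588: |R|=1.01848 >1
  x=-7.572: |R|=1.01734 >1
Stable set (-7.3333, 0).

left endpoint -7.3333.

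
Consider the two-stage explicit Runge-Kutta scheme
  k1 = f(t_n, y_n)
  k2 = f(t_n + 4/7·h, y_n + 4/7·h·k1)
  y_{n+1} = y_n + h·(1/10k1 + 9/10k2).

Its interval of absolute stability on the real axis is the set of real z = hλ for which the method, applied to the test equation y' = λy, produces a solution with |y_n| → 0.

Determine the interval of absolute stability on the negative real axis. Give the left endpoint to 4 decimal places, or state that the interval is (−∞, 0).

On y'=λy, z=hλ:
  k1=λy_n ⇒ h·k1=z·y_n;  k2=λ(1+4/7z)y_n ⇒ h·k2=z(1+4/7z)y_n
  y_{n+1}/y_n = 1 + 1/10z + 9/10z(1+4/7z) = 1 + z + 18/35z²
  so R(z) = 1 + z + 18/35z².

Find x<0 with |R(x)|<1.
x=-0.42: |R|=0.6707
R=1: x+18/35x²=0 ⇒ x=−35/18=-1.9444; min R=1−1/(4·18/35)=0.5139>−1
Confirm numerically:
  x=-1.511: |R|=0.66318 <1
  x=-1.343: |R|=0.58459 <1
  x=-1.247: |R|=0.55272 <1
  x=-1.039: |R|=0.51618 <1
  x=-2.134: |R|=1.20803 >1
  x=-2.031: |R|=1.09041 >1
Stable set (-1.9444, 0).

z∈(-1.9444,0).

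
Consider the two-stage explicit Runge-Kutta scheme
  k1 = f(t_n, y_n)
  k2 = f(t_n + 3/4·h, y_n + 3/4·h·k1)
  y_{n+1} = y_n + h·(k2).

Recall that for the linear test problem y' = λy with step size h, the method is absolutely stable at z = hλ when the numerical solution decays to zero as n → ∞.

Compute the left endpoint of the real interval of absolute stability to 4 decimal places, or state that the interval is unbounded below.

left endpoint -1.3333.

On y'=λy, z=hλ:
  k1=λy_n ⇒ h·k1=z·y_n;  k2=λ(1+3/4z)y_n ⇒ h·k2=z(1+3/4z)y_n
  y_{n+1}/y_n = 1 + z(1+3/4z) = 1 + z + 3/4z²
  R(z) = 1 + z + 3/4z².

Boundary: |R(x)|=1, x<0.
x=-0.37: |R|=0.7327
R=1: x+3/4x²=0 ⇒ x=−4/3=-1.3333; min R=1−1/(4·3/4)=0.6667>−1
Confirm numerically:
  x=-1.263: |R|=0.93338 <1
  x=-1.239: |R|=0.91234 <1
  x=-0.851: |R|=0.69215 <1
  x=-0.767: |R|=0.67422 <1
  x=-1.703: |R|=1.47216 >1
  x=-1.574: |R|=1.28411 >1
Interval (-1.3333, 0).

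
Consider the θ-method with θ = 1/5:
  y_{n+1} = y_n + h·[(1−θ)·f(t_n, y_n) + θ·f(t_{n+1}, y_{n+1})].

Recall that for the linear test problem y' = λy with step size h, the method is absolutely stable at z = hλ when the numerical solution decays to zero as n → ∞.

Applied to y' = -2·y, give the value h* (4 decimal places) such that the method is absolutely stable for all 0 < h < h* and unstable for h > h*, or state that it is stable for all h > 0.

On y'=λy, z=hλ:
  y_{n+1} = y_n + z·[4/5·y_n + 1/5·y_{n+1}] ⇒ (1 − 1/5z)y_{n+1} = (1 + 4/5z)y_n
  ⇒ R(z) = (1 + 4/5z)/(1 − 1/5z).

Find x<0 with |R(x)|<1.
x=-1.58: |R|=0.2006
R=−1: 1+4/5x = −1+1/5x ⇒ -3/5x=2 ⇒ x=2/(-3/5)=-3.3333
Confirm numerically:
  x=-2.457: |R|=0.64745 <1
  x=-2.188: |R|=0.52198 <1
  x=-2.152: |R|=0.50447 <1
  x=-1.900: |R|=0.37681 <1
  x=-3.905: |R|=1.19259 >1
  x=-3.648: |R|=1.10916 >1
  x=-3.555: |R|=1.07773 >1
So |R|<1 on (-3.3333, 0).

(-3.3333,0); λ=-2 ⇒ h* = (10/3)/2 = 1.6667.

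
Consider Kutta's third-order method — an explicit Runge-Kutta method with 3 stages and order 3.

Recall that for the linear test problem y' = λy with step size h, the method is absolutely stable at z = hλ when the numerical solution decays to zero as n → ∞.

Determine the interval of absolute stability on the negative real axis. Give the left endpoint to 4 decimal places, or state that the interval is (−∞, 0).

z∈(-2.5127,0).

Set f=λy, z=hλ:
  order 3, 3-stage ⇒ R(z)=1+z+z^2/2+z^3/6
  (e.g. R(-0.52)=0.59177, |R|=0.59177)

Find x<0 with |R(x)|<1.
x=-0.52: |R|=0.5918
|R(-2.05)|=0.3846 |R(-1.48)|=0.0749 |R(-1.15)|=0.2578
Bisect:
  x_lo=-3.0705 |R|=2.1814  x_hi=-0.3665 |R|=0.6925
  mid=-1.71851 |R|=0.08775 →hi
  mid=-2.39453 |R|=0.81592 →hi
  mid=-2.73253 |R|=1.39968 →lo
  mid=-2.56353 |R|=1.08547 →lo
  mid=-2.47903 |R|=0.94541 →hi
  mid=-2.52128 |R|=1.01408 →lo
  mid=-2.50015 |R|=0.97942 →hi
  mid=-2.51072 |R|=0.99667 →hi
  ...
  [-2.51286,-2.51270] ⇒ x*=-2.5127
Interval (-2.5127, 0).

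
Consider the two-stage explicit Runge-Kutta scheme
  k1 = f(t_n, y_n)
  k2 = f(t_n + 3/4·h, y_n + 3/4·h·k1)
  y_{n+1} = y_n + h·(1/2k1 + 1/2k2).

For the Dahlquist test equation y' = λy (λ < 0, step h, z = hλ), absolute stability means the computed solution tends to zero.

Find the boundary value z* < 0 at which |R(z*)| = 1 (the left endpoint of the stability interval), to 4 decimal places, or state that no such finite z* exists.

left endpoint -2.6667.

With y'=λy (z=hλ):
  k1=λy_n ⇒ h·k1=z·y_n;  k2=λ(1+3/4z)y_n ⇒ h·k2=z(1+3/4z)y_n
  y_{n+1}/y_n = 1 + 1/2z + 1/2z(1+3/4z) = 1 + z + 3/8z²
  R(z) = 1 + z + 3/8z².

Find x<0 with |R(x)|<1.
x=-0.49: |R|=0.6000
R=1: x+3/8x²=0 ⇒ x=−8/3=-2.6667; min R=1−1/(4·3/8)=0.3333>−1
Confirm numerically:
  x=-2.322: |R|=0.69988 <1
  x=-1.976: |R|=0.48822 <1
  x=-1.618: |R|=0.36372 <1
  x=-3.171: |R|=1.59972 >1
  x=-2.959: |R|=1.32438 >1
  x=-2.695: |R|=1.02863 >1
So |R|<1 on (-2.6667, 0).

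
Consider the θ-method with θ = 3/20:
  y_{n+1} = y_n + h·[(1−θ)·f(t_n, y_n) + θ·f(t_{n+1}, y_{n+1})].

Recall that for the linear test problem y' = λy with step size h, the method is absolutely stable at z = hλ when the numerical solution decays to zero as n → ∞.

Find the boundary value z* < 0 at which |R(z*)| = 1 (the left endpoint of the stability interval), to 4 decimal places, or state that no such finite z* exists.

z* = -2.8571.

Set f=λy, z=hλ:
  y_{n+1} = y_n + z·[17/20·y_n + 3/20·y_{n+1}] ⇒ (1 − 3/20z)y_{n+1} = (1 + 17/20z)y_n
  ⇒ R(z) = (1 + 17/20z)/(1 − 3/20z).

Need |R(x)|<1, x<0.
x=-0.66: |R|=0.3995
R=−1: 1+17/20x = −1+3/20x ⇒ -7/10x=2 ⇒ x=2/(-7/10)=-2.8571
Confirm numerically:
  x=-2.809: |R|=0.97629 <1
  x=-2.443: |R|=0.78784 <1
  x=-2.303: |R|=0.71169 <1
  x=-1.873: |R|=0.46220 <1
  x=-3.421: |R|=1.26085 >1
  x=-3.237: |R|=1.17899 >1
  x=-2.982: |R|=1.06039 >1
So |R|<1 on (-2.8571, 0).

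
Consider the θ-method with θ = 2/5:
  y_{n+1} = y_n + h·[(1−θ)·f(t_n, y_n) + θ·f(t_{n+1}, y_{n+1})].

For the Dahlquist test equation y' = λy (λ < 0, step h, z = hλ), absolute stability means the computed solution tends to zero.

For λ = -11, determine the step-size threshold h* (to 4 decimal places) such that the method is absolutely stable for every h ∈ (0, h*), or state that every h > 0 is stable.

With y'=λy (z=hλ):
  y_{n+1} = y_n + z·[3/5·y_n + 2/5·y_{n+1}] ⇒ (1 − 2/5z)y_{n+1} = (1 + 3/5z)y_n
  Hence R(z) = (1 + 3/5z)/(1 − 2/5z).

Boundary: |R(x)|=1, x<0.
x=-0.5: |R|=0.5833
R=−1: 1+3/5x = −1+2/5x ⇒ -1/5x=2 ⇒ x=2/(-1/5)=-10.0000
Confirm numerically:
  x=-9.128: |R|=0.96250 <1
  x=-5.908: |R|=0.75666 <1
  x=-5.232: |R|=0.69167 <1
  x=-4.988: |R|=0.66533 <1
  x=-10.456: |R|=1.01760 >1
  x=-10.234: |R|=1.00919 >1
Stable set (-10.0000, 0).

(-10.0000,0); λ=-11 ⇒ h* = (10)/11 = 0.9091.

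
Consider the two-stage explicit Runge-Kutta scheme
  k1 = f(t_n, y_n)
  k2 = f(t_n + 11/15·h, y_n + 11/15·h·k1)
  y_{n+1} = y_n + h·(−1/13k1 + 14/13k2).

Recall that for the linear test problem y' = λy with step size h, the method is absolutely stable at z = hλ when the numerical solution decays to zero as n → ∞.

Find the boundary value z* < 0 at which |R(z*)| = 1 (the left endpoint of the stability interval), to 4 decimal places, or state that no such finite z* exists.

Test eqn y'=λy, z=hλ:
  k1=λy_n ⇒ h·k1=z·y_n;  k2=λ(1+11/15z)y_n ⇒ h·k2=z(1+11/15z)y_n
  y_{n+1}/y_n = 1 − 1/13z + 14/13z(1+11/15z) = 1 + z + 154/195z²
  R(z) = 1 + z + 154/195z².

Need |R(x)|<1, x<0.
x=-1.14: |R|=0.8864
R=1: x+154/195x²=0 ⇒ x=−195/154=-1.2662; min R=1−1/(4·154/195)=0.6834>−1
Confirm numerically:
  x=-0.770: |R|=0.69824 <1
  x=-0.571: |R|=0.68649 <1
  x=-0.517: |R|=0.69409 <1
  x=-1.666: |R|=1.52598 >1
  x=-1.298: |R|=1.03256 >1
Interval (-1.2662, 0).

left endpoint -1.2662.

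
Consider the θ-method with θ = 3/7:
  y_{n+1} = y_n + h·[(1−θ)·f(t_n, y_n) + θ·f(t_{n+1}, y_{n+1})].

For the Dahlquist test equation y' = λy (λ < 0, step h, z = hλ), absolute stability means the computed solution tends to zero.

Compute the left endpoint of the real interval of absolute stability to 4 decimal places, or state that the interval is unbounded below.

z* = -14.0000.

On y'=λy, z=hλ:
  y_{n+1} = y_n + z·[4/7·y_n + 3/7·y_{n+1}] ⇒ (1 − 3/7z)y_{n+1} = (1 + 4/7z)y_n
  R(z) = (1 + 4/7z)/(1 − 3/7z).

Boundary: |R(x)|=1, x<0.
x=-0.58: |R|=0.5355
R=−1: 1+4/7x = −1+3/7x ⇒ -1/7x=2 ⇒ x=2/(-1/7)=-14.0000
Confirm numerically:
  x=-12.300: |R|=0.96128 <1
  x=-7.041: |R|=0.75255 <1
  x=-7.012: |R|=0.75075 <1
  x=-14.580: |R|=1.01143 >1
  x=-14.149: |R|=1.00301 >1
So |R|<1 on (-14.0000, 0).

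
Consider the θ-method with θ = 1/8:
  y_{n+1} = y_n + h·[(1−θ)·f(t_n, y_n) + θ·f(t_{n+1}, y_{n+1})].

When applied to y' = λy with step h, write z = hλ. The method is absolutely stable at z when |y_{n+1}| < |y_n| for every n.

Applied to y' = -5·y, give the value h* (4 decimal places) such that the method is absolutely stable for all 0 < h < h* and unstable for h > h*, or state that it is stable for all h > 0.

(-2.6667,0); λ=-5 ⇒ h* = (8/3)/5 = 0.5333.

On y'=λy, z=hλ:
  y_{n+1} = y_n + z·[7/8·y_n + 1/8·y_{n+1}] ⇒ (1 − 1/8z)y_{n+1} = (1 + 7/8z)y_n
  so R(z) = (1 + 7/8z)/(1 − 1/8z).

Find x<0 with |R(x)|<1.
x=-1.59: |R|=0.3264
R=−1: 1+7/8x = −1+1/8x ⇒ -3/4x=2 ⇒ x=2/(-3/4)=-2.6667
Confirm numerically:
  x=-2.478: |R|=0.89196 <1
  x=-1.228: |R|=0.06459 <1
  x=-1.072: |R|=0.05467 <1
  x=-3.229: |R|=1.30047 >1
  x=-2.770: |R|=1.05757 >1
Stable set (-2.6667, 0).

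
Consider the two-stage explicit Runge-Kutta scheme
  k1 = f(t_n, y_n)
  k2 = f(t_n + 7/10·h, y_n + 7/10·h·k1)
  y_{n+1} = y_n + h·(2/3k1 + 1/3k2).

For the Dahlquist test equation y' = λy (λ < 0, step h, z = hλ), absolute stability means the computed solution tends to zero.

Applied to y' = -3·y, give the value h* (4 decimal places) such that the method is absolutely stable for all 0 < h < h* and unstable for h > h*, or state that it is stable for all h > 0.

(-4.2857,0); λ=-3 ⇒ h* = (30/7)/3 = 1.4286.

On y'=λy, z=hλ:
  k1=λy_n ⇒ h·k1=z·y_n;  k2=λ(1+7/10z)y_n ⇒ h·k2=z(1+7/10z)y_n
  y_{n+1}/y_n = 1 + 2/3z + 1/3z(1+7/10z) = 1 + z + 7/30z²
  so R(z) = 1 + z + 7/30z².

Solve |R(x)|<1 on ℝ⁻.
x=-0.38: |R|=0.6537
R=1: x+7/30x²=0 ⇒ x=−30/7=-4.2857; min R=1−1/(4·7/30)=-0.0714>−1
Confirm numerically:
  x=-4.095: |R|=0.81777 <1
  x=-3.777: |R|=0.55167 <1
  x=-3.204: |R|=0.19131 <1
  x=-4.468: |R|=1.19004 >1
  x=-4.310: |R|=1.02442 >1
So |R|<1 on (-4.2857, 0).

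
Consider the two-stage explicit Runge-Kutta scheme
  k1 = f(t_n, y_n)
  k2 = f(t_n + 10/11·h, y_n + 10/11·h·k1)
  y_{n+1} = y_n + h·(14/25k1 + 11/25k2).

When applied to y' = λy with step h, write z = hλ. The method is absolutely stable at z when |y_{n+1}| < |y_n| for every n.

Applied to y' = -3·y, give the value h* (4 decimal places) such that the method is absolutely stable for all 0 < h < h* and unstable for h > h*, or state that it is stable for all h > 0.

On y'=λy, z=hλ:
  k1=λy_n ⇒ h·k1=z·y_n;  k2=λ(1+10/11z)y_n ⇒ h·k2=z(1+10/11z)y_n
  y_{n+1}/y_n = 1 + 14/25z + 11/25z(1+10/11z) = 1 + z + 2/5z²
  ⇒ R(z) = 1 + z + 2/5z².

Solve |R(x)|<1 on ℝ⁻.
x=-1.09: |R|=0.3852
R=1: x+2/5x²=0 ⇒ x=−5/2=-2.5000; min R=1−1/(4·2/5)=0.3750>−1
Confirm numerically:
  x=-2.428: |R|=0.93007 <1
  x=-2.258: |R|=0.78143 <1
  x=-1.672: |R|=0.44623 <1
  x=-1.005: |R|=0.39901 <1
  x=-2.801: |R|=1.33724 >1
  x=-2.785: |R|=1.31749 >1
Interval (-2.5000, 0).

(-2.5000,0); λ=-3 ⇒ h* = (5/2)/3 = 0.8333.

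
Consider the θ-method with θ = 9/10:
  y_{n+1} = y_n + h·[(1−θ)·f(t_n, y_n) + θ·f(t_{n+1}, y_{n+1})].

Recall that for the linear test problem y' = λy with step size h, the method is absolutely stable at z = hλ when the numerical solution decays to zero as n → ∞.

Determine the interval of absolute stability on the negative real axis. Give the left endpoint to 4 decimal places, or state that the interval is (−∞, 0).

unbounded; (−∞, 0).

Test eqn y'=λy, z=hλ:
  y_{n+1} = y_n + z·[1/10·y_n + 9/10·y_{n+1}] ⇒ (1 − 9/10z)y_{n+1} = (1 + 1/10z)y_n
  R(z) = (1 + 1/10z)/(1 − 9/10z).

Need |R(x)|<1, x<0.
x=-1.17: |R|=0.4301
x=-2: |R|=0.2857
x=-10: |R|=0.0000
x=-100: |R|=0.0989
θ=9/10≥1/2 ⇒ |1+1/10x|<|1−9/10x| ∀x<0 ⇒ unbounded interval.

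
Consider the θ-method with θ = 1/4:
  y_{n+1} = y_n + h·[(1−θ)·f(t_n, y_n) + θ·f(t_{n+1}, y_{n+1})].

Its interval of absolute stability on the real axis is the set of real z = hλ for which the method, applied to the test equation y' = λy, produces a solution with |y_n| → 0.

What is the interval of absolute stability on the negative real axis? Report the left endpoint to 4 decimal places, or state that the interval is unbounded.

Test eqn y'=λy, z=hλ:
  y_{n+1} = y_n + z·[3/4·y_n + 1/4·y_{n+1}] ⇒ (1 − 1/4z)y_{n+1} = (1 + 3/4z)y_n
  so R(z) = (1 + 3/4z)/(1 − 1/4z).

Find x<0 with |R(x)|<1.
x=-0.76: |R|=0.3613
R=−1: 1+3/4x = −1+1/4x ⇒ -1/2x=2 ⇒ x=2/(-1/2)=-4.0000
Confirm numerically:
  x=-3.575: |R|=0.88779 <1
  x=-2.864: |R|=0.66900 <1
  x=-2.450: |R|=0.51938 <1
  x=-1.904: |R|=0.28997 <1
  x=-4.385: |R|=1.09183 >1
  x=-4.178: |R|=1.04353 >1
Interval (-4.0000, 0).

z∈(-4.0000,0).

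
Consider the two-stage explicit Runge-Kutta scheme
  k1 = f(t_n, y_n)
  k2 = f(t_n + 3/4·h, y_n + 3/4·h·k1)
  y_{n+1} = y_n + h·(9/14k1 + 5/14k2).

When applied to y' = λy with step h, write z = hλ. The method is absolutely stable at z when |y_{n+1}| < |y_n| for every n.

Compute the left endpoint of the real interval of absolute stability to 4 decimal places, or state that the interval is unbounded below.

With y'=λy (z=hλ):
  k1=λy_n ⇒ h·k1=z·y_n;  k2=λ(1+3/4z)y_n ⇒ h·k2=z(1+3/4z)y_n
  y_{n+1}/y_n = 1 + 9/14z + 5/14z(1+3/4z) = 1 + z + 15/56z²
  so R(z) = 1 + z + 15/56z².

Find x<0 with |R(x)|<1.
x=-1.61: |R|=0.0843
R=1: x+15/56x²=0 ⇒ x=−56/15=-3.7333; min R=1−1/(4·15/56)=0.0667>−1
Confirm numerically:
  x=-3.501: |R|=0.78213 <1
  x=-2.219: |R|=0.09992 <1
  x=-1.929: |R|=0.06771 <1
  x=-1.563: |R|=0.09137 <1
  x=-4.267: |R|=1.60995 >1
  x=-4.126: |R|=1.43397 >1
Stable set (-3.7333, 0).

left endpoint -3.7333.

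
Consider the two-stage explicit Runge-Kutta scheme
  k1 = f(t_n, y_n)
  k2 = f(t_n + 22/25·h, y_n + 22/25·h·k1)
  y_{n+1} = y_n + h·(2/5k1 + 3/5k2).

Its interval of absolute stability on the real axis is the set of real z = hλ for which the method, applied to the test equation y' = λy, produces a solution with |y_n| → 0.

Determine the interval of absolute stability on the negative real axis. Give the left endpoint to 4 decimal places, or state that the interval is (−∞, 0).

Set f=λy, z=hλ:
  k1=λy_n ⇒ h·k1=z·y_n;  k2=λ(1+22/25z)y_n ⇒ h·k2=z(1+22/25z)y_n
  y_{n+1}/y_n = 1 + 2/5z + 3/5z(1+22/25z) = 1 + z + 66/125z²
  so R(z) = 1 + z + 66/125z².

Boundary: |R(x)|=1, x<0.
x=-1.18: |R|=0.5552
R=1: x+66/125x²=0 ⇒ x=−125/66=-1.8939; min R=1−1/(4·66/125)=0.5265>−1
Confirm numerically:
  x=-1.617: |R|=0.76356 <1
  x=-1.317: |R|=0.59881 <1
  x=-1.089: |R|=0.53717 <1
  x=-2.297: |R|=1.48884 >1
  x=-2.149: |R|=1.28941 >1
  x=-2.111: |R|=1.24194 >1
So |R|<1 on (-1.8939, 0).

(-1.8939, 0).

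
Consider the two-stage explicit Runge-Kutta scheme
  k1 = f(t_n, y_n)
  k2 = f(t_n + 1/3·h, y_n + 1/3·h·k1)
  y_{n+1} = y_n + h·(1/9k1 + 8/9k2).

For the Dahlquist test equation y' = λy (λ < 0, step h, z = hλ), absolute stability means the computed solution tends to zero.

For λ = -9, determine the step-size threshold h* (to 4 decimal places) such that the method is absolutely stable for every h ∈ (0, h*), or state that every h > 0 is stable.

(-3.3750,0); λ=-9 ⇒ h* = (27/8)/9 = 0.3750.

Test eqn y'=λy, z=hλ:
  k1=λy_n ⇒ h·k1=z·y_n;  k2=λ(1+1/3z)y_n ⇒ h·k2=z(1+1/3z)y_n
  y_{n+1}/y_n = 1 + 1/9z + 8/9z(1+1/3z) = 1 + z + 8/27z²
  so R(z) = 1 + z + 8/27z².

Boundary: |R(x)|=1, x<0.
x=-1.3: |R|=0.2007
R=1: x+8/27x²=0 ⇒ x=−27/8=-3.3750; min R=1−1/(4·8/27)=0.1562>−1
Confirm numerically:
  x=-3.101: |R|=0.74824 <1
  x=-2.014: |R|=0.18784 <1
  x=-1.734: |R|=0.15689 <1
  x=-3.964: |R|=1.69179 >1
  x=-3.716: |R|=1.37545 >1
  x=-3.426: |R|=1.05177 >1
Stable set (-3.3750, 0).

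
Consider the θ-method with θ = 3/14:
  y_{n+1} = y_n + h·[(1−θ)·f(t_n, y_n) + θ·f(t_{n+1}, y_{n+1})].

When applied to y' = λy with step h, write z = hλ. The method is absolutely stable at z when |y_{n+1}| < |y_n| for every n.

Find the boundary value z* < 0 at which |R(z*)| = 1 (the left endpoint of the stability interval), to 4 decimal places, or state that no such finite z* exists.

With y'=λy (z=hλ):
  y_{n+1} = y_n + z·[11/14·y_n + 3/14·y_{n+1}] ⇒ (1 − 3/14z)y_{n+1} = (1 + 11/14z)y_n
  Hence R(z) = (1 + 11/14z)/(1 − 3/14z).

Solve |R(x)|<1 on ℝ⁻.
x=-1.64: |R|=0.2135
R=−1: 1+11/14x = −1+3/14x ⇒ -4/7x=2 ⇒ x=2/(-4/7)=-3.5000
Confirm numerically:
  x=-3.193: |R|=0.89584 <1
  x=-2.873: |R|=0.77824 <1
  x=-2.865: |R|=0.77517 <1
  x=-4.053: |R|=1.16912 >1
  x=-4.028: |R|=1.16194 >1
Interval (-3.5000, 0).

z* = -3.5000.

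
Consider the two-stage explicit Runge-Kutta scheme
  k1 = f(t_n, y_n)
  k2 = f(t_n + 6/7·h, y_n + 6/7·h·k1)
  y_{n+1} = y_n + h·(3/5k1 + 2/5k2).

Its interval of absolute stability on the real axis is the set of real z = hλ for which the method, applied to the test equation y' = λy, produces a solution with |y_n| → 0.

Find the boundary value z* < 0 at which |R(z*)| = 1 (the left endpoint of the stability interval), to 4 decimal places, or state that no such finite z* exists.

left endpoint -2.9167.

Set f=λy, z=hλ:
  k1=λy_n ⇒ h·k1=z·y_n;  k2=λ(1+6/7z)y_n ⇒ h·k2=z(1+6/7z)y_n
  y_{n+1}/y_n = 1 + 3/5z + 2/5z(1+6/7z) = 1 + z + 12/35z²
  so R(z) = 1 + z + 12/35z².

Boundary: |R(x)|=1, x<0.
x=-0.92: |R|=0.3702
R=1: x+12/35x²=0 ⇒ x=−35/12=-2.9167; min R=1−1/(4·12/35)=0.2708>−1
Confirm numerically:
  x=-2.003: |R|=0.37255 <1
  x=-1.498: |R|=0.27137 <1
  x=-1.416: |R|=0.27145 <1
  x=-1.194: |R|=0.29479 <1
  x=-3.335: |R|=1.47833 >1
  x=-3.168: |R|=1.27299 >1
Stable set (-2.9167, 0).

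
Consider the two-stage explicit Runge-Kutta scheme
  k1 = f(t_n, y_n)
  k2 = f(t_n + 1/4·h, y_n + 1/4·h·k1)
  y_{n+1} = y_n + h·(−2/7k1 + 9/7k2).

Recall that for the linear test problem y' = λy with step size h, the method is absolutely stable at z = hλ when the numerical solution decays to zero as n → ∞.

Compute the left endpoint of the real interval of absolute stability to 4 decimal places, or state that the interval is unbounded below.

Test eqn y'=λy, z=hλ:
  k1=λy_n ⇒ h·k1=z·y_n;  k2=λ(1+1/4z)y_n ⇒ h·k2=z(1+1/4z)y_n
  y_{n+1}/y_n = 1 − 2/7z + 9/7z(1+1/4z) = 1 + z + 9/28z²
  so R(z) = 1 + z + 9/28z².

Need |R(x)|<1, x<0.
x=-0.78: |R|=0.4156
R=1: x+9/28x²=0 ⇒ x=−28/9=-3.1111; min R=1−1/(4·9/28)=0.2222>−1
Confirm numerically:
  x=-2.709: |R|=0.64986 <1
  x=-2.328: |R|=0.41401 <1
  x=-2.267: |R|=0.38491 <1
  x=-3.289: |R|=1.18806 >1
  x=-3.133: |R|=1.02204 >1
So |R|<1 on (-3.1111, 0).

left endpoint -3.1111.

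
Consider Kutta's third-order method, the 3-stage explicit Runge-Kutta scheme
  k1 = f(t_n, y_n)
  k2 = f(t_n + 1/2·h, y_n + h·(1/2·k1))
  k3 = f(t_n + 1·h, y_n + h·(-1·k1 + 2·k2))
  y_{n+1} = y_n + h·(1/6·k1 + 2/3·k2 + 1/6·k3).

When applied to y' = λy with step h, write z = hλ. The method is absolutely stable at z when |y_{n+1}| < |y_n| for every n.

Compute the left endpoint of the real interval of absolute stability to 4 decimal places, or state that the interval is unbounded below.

z* = -2.5127.

Set f=λy, z=hλ:
  order 3, 3-stage ⇒ R(z)=1+z+z^2/2+z^3/6
  (e.g. R(-1.34)=0.15678, |R|=0.15678)

Solve |R(x)|<1 on ℝ⁻.
x=-1.34: |R|=0.1568
|R(-2.65)|=1.2404 |R(-0.93)|=0.3684 |R(-0.87)|=0.3987
Bisect:
  x_lo=-3.3835 |R|=3.1152  x_hi=-0.1050 |R|=0.9003
  mid=-1.74423 |R|=0.10748 →hi
  mid=-2.56386 |R|=1.08603 →lo
  mid=-2.15404 |R|=0.49985 →hi
  mid=-2.35895 |R|=0.76441 →hi
  mid=-2.46140 |R|=0.91755 →hi
  mid=-2.51263 |R|=0.99981 →hi
  mid=-2.53824 |R|=1.04242 →lo
  ...
  [-2.51283,-2.51263] ⇒ x*=-2.5127
Stable set (-2.5127, 0).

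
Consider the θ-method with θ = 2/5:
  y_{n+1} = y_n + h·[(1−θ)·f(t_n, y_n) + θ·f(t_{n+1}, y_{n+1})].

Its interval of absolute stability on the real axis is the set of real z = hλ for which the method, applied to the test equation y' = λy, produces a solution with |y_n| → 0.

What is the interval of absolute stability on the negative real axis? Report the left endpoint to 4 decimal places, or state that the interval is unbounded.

z∈(-10.0000,0).

Test eqn y'=λy, z=hλ:
  y_{n+1} = y_n + z·[3/5·y_n + 2/5·y_{n+1}] ⇒ (1 − 2/5z)y_{n+1} = (1 + 3/5z)y_n
  ⇒ R(z) = (1 + 3/5z)/(1 − 2/5z).

Solve |R(x)|<1 on ℝ⁻.
x=-0.53: |R|=0.5627
R=−1: 1+3/5x = −1+2/5x ⇒ -1/5x=2 ⇒ x=2/(-1/5)=-10.0000
Confirm numerically:
  x=-9.522: |R|=0.98012 <1
  x=-6.903: |R|=0.83532 <1
  x=-4.594: |R|=0.61897 <1
  x=-10.556: |R|=1.02129 >1
  x=-10.364: |R|=1.01415 >1
  x=-10.235: |R|=1.00923 >1
Stable set (-10.0000, 0).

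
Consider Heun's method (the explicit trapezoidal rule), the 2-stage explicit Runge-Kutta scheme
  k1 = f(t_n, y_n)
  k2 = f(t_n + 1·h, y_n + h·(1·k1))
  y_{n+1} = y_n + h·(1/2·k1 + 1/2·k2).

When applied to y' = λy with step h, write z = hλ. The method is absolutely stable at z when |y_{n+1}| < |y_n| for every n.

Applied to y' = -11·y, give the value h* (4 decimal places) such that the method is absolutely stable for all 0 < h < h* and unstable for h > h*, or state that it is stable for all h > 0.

(-2.0000,0); λ=-11 ⇒ h* = 0.1818.

With y'=λy (z=hλ):
  order 2, 2-stage ⇒ R(z)=1+z+z^2/2
  (e.g. R(-1.43)=0.59245, |R|=0.59245)

Need |R(x)|<1, x<0.
x=-1.43: |R|=0.5924
|R(-1.88)|=0.8872 |R(-1.8)|=0.8200 |R(-1.46)|=0.6058
Bisect:
  x_lo=-2.3469 |R|=1.4071  x_hi=-0.1543 |R|=0.8576
  mid=-1.25062 |R|=0.53141 →hi
  mid=-1.79878 |R|=0.81902 →hi
  mid=-2.07285 |R|=1.07551 →lo
  mid=-1.93581 |R|=0.93787 →hi
  mid=-2.00433 |R|=1.00434 →lo
  mid=-1.97007 |R|=0.97052 →hi
  mid=-1.98720 |R|=0.98728 →hi
  ...
  [-2.00005,-1.99992] ⇒ x*=-2.0000
Interval (-2.0000, 0).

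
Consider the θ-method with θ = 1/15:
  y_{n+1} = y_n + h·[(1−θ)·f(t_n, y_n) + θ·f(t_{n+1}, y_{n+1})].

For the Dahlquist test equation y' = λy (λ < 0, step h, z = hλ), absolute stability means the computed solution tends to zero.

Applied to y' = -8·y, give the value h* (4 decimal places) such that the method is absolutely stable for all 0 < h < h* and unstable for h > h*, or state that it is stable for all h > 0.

With y'=λy (z=hλ):
  y_{n+1} = y_n + z·[14/15·y_n + 1/15·y_{n+1}] ⇒ (1 − 1/15z)y_{n+1} = (1 + 14/15z)y_n
  R(z) = (1 + 14/15z)/(1 − 1/15z).

Solve |R(x)|<1 on ℝ⁻.
x=-1.59: |R|=0.4376
R=−1: 1+14/15x = −1+1/15x ⇒ -13/15x=2 ⇒ x=2/(-13/15)=-2.3077
Confirm numerically:
  x=-2.254: |R|=0.95955 <1
  x=-1.919: |R|=0.70134 <1
  x=-0.925: |R|=0.12873 <1
  x=-2.765: |R|=1.33465 >1
  x=-2.546: |R|=1.17656 >1
So |R|<1 on (-2.3077, 0).

(-2.3077,0); λ=-8 ⇒ h* = (30/13)/8 = 0.2885.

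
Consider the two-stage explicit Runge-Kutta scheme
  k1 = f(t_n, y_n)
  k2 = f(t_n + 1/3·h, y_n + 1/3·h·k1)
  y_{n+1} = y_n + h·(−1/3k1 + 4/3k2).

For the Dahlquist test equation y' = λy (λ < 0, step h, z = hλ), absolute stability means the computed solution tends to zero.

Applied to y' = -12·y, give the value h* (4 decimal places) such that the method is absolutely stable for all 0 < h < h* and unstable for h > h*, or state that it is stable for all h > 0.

Test eqn y'=λy, z=hλ:
  k1=λy_n ⇒ h·k1=z·y_n;  k2=λ(1+1/3z)y_n ⇒ h·k2=z(1+1/3z)y_n
  y_{n+1}/y_n = 1 − 1/3z + 4/3z(1+1/3z) = 1 + z + 4/9z²
  Hence R(z) = 1 + z + 4/9z².

Need |R(x)|<1, x<0.
x=-0.74: |R|=0.5034
R=1: x+4/9x²=0 ⇒ x=−9/4=-2.2500; min R=1−1/(4·4/9)=0.4375>−1
Confirm numerically:
  x=-2.173: |R|=0.92564 <1
  x=-1.862: |R|=0.67891 <1
  x=-1.192: |R|=0.43950 <1
  x=-2.671: |R|=1.49977 >1
  x=-2.352: |R|=1.10662 >1
  x=-2.271: |R|=1.02120 >1
So |R|<1 on (-2.2500, 0).

(-2.2500,0); λ=-12 ⇒ h* = (9/4)/12 = 0.1875.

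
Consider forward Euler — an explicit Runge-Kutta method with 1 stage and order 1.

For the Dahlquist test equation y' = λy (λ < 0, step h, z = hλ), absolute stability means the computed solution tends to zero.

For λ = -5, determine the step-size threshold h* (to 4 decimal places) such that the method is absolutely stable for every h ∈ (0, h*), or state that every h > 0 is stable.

Set f=λy, z=hλ:
  order 1, 1-stage ⇒ R(z)=1+z
  (e.g. R(-0.75)=0.25000, |R|=0.25000)

Solve |R(x)|<1 on ℝ⁻.
x=-0.75: |R|=0.2500
|R(-1.87)|=0.8700 |R(-1.6)|=0.6000 |R(-1.13)|=0.1300
Bisect:
  x_lo=-2.8737 |R|=1.8737  x_hi=-0.3210 |R|=0.6790
  mid=-1.59733 |R|=0.59733 →hi
  mid=-2.23551 |R|=1.23551 →lo
  mid=-1.91642 |R|=0.91642 →hi
  mid=-2.07597 |R|=1.07597 →lo
  mid=-1.99619 |R|=0.99619 →hi
  mid=-2.03608 |R|=1.03608 →lo
  mid=-2.01614 |R|=1.01614 →lo
  mid=-2.00617 |R|=1.00617 →lo
  mid=-2.00118 |R|=1.00118 →lo
  mid=-1.99869 |R|=0.99869 →hi
  ...
  [-2.00009,-1.99993] ⇒ x*=-2.0000
Stable set (-2.0000, 0).

(-2.0000,0); λ=-5 ⇒ h* = 0.4000.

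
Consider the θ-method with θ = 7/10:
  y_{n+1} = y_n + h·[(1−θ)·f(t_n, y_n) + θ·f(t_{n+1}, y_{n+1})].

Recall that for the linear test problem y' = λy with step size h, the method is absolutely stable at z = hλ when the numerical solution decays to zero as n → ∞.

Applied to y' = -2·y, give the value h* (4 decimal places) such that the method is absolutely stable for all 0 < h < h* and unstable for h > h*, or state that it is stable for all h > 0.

unbounded; (−∞, 0). Any h>0 works for λ=-2.

Set f=λy, z=hλ:
  y_{n+1} = y_n + z·[3/10·y_n + 7/10·y_{n+1}] ⇒ (1 − 7/10z)y_{n+1} = (1 + 3/10z)y_n
  ⇒ R(z) = (1 + 3/10z)/(1 − 7/10z).

Find x<0 with |R(x)|<1.
x=-0.74: |R|=0.5125
x=-2: |R|=0.1667
x=-10: |R|=0.2500
x=-100: |R|=0.4085
θ=7/10≥1/2 ⇒ |1+3/10x|<|1−7/10x| ∀x<0 ⇒ unbounded interval.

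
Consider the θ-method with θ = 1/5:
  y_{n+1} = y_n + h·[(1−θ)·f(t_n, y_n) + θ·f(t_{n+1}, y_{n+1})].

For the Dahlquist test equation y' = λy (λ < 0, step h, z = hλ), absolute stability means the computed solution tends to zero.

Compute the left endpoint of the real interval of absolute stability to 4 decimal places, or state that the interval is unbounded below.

left endpoint -3.3333.

Test eqn y'=λy, z=hλ:
  y_{n+1} = y_n + z·[4/5·y_n + 1/5·y_{n+1}] ⇒ (1 − 1/5z)y_{n+1} = (1 + 4/5z)y_n
  ⇒ R(z) = (1 + 4/5z)/(1 − 1/5z).

Need |R(x)|<1, x<0.
x=-1.42: |R|=0.1059
R=−1: 1+4/5x = −1+1/5x ⇒ -3/5x=2 ⇒ x=2/(-3/5)=-3.3333
Confirm numerically:
  x=-2.808: |R|=0.79816 <1
  x=-2.358: |R|=0.60234 <1
  x=-2.235: |R|=0.54457 <1
  x=-1.586: |R|=0.20407 <1
  x=-3.457: |R|=1.04387 >1
  x=-3.405: |R|=1.02558 >1
Interval (-3.3333, 0).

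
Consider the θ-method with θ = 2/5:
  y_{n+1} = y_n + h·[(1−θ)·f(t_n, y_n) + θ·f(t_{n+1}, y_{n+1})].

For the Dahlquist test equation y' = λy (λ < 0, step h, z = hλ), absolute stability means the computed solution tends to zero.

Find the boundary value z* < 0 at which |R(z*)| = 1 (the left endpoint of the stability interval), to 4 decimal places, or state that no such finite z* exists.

z* = -10.0000.

With y'=λy (z=hλ):
  y_{n+1} = y_n + z·[3/5·y_n + 2/5·y_{n+1}] ⇒ (1 − 2/5z)y_{n+1} = (1 + 3/5z)y_n
  so R(z) = (1 + 3/5z)/(1 − 2/5z).

Need |R(x)|<1, x<0.
x=-0.36: |R|=0.6853
R=−1: 1+3/5x = −1+2/5x ⇒ -1/5x=2 ⇒ x=2/(-1/5)=-10.0000
Confirm numerically:
  x=-9.775: |R|=0.99084 <1
  x=-8.689: |R|=0.94142 <1
  x=-8.371: |R|=0.92508 <1
  x=-10.441: |R|=1.01704 >1
  x=-10.111: |R|=1.00440 >1
  x=-10.097: |R|=1.00385 >1
Stable set (-10.0000, 0).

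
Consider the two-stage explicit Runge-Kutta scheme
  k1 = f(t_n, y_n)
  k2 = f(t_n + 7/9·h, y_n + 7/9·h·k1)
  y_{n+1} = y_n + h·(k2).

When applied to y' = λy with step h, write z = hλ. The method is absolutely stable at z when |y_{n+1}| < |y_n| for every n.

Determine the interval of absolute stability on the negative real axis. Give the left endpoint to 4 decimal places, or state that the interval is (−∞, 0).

(-1.2857, 0).

Test eqn y'=λy, z=hλ:
  k1=λy_n ⇒ h·k1=z·y_n;  k2=λ(1+7/9z)y_n ⇒ h·k2=z(1+7/9z)y_n
  y_{n+1}/y_n = 1 + z(1+7/9z) = 1 + z + 7/9z²
  R(z) = 1 + z + 7/9z².

Need |R(x)|<1, x<0.
x=-1.43: |R|=1.1605
R=1: x+7/9x²=0 ⇒ x=−9/7=-1.2857; min R=1−1/(4·7/9)=0.6786>−1
Confirm numerically:
  x=-1.015: |R|=0.78629 <1
  x=-0.909: |R|=0.73366 <1
  x=-0.627: |R|=0.67877 <1
  x=-0.604: |R|=0.67975 <1
  x=-1.722: |R|=1.58433 >1
  x=-1.573: |R|=1.35148 >1
Stable set (-1.2857, 0).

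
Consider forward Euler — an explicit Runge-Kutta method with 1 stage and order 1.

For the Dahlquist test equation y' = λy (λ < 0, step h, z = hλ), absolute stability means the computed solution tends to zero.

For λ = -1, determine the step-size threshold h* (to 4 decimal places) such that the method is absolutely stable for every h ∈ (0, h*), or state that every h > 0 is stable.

Test eqn y'=λy, z=hλ:
  order 1, 1-stage ⇒ R(z)=1+z
  (e.g. R(-1.69)=-0.69000, |R|=0.69000)

Find x<0 with |R(x)|<1.
x=-1.69: |R|=0.6900
|R(-1.72)|=0.7200 |R(-1.16)|=0.1600 |R(-0.67)|=0.3300
Bisect:
  x_lo=-2.4304 |R|=1.4304  x_hi=-0.1295 |R|=0.8705
  mid=-1.27992 |R|=0.27992 →hi
  mid=-1.85515 |R|=0.85515 →hi
  mid=-2.14276 |R|=1.14276 →lo
  mid=-1.99895 |R|=0.99895 →hi
  mid=-2.07086 |R|=1.07086 →lo
  mid=-2.03490 |R|=1.03490 →lo
  mid=-2.01693 |R|=1.01693 →lo
  ...
  [-2.00008,-1.99994] ⇒ x*=-2.0000
Interval (-2.0000, 0).

(-2.0000,0); λ=-1 ⇒ h* = 2.0000.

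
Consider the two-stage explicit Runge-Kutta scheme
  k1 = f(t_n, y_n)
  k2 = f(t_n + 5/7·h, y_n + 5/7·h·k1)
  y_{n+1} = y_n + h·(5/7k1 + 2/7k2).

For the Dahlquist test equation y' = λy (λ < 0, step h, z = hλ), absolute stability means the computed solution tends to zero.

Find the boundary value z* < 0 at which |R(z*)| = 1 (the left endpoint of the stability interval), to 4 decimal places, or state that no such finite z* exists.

With y'=λy (z=hλ):
  k1=λy_n ⇒ h·k1=z·y_n;  k2=λ(1+5/7z)y_n ⇒ h·k2=z(1+5/7z)y_n
  y_{n+1}/y_n = 1 + 5/7z + 2/7z(1+5/7z) = 1 + z + 10/49z²
  ⇒ R(z) = 1 + z + 10/49z².

Find x<0 with |R(x)|<1.
x=-1.26: |R|=0.0640
R=1: x+10/49x²=0 ⇒ x=−49/10=-4.9000; min R=1−1/(4·10/49)=-0.2250>−1
Confirm numerically:
  x=-4.380: |R|=0.53518 <1
  x=-3.889: |R|=0.19760 <1
  x=-2.256: |R|=0.21732 <1
  x=-5.495: |R|=1.66725 >1
  x=-5.242: |R|=1.36587 >1
So |R|<1 on (-4.9000, 0).

z* = -4.9000.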